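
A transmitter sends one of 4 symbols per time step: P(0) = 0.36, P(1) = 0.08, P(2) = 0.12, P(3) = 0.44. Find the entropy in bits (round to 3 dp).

H = −Σ pᵢ log₂ pᵢ.
−0.36·log₂(0.36) = 0.5306
−0.08·log₂(0.08) = 0.2915
−0.12·log₂(0.12) = 0.3671
−0.44·log₂(0.44) = 0.5211
Sum ≈ 1.7103 → 1.710 bits.

1.710 bits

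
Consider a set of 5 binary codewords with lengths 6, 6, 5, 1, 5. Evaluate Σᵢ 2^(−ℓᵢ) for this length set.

With common denominator 2^6 = 64: Σ 2^(−ℓᵢ) = 1/64 + 1/64 + 2/64 + 32/64 + 2/64 = 38/64 = 0.59375.

0.59375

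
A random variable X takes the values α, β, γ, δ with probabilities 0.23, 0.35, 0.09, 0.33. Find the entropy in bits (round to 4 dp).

1.8582 bits

H = −Σ pᵢ log₂ pᵢ.
−0.23·log₂(0.23) = 0.4877
−0.35·log₂(0.35) = 0.5301
−0.09·log₂(0.09) = 0.3127
−0.33·log₂(0.33) = 0.5278
Sum ≈ 1.8582 → 1.8582 bits.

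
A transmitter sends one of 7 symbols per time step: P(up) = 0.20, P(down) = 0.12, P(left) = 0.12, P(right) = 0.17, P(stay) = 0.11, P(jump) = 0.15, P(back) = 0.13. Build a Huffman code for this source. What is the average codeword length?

2.8 bits/symbol

Repeatedly combine the two least-probable nodes; the expected code length is the sum of the merged weights.
merge 11/100 + 3/25 → 23/100
merge 3/25 + 13/100 → 1/4
merge 3/20 + 17/100 → 8/25
merge 1/5 + 23/100 → 43/100
merge 1/4 + 8/25 → 57/100
merge 43/100 + 57/100 → 1
L = 23/100 + 1/4 + 8/25 + 43/100 + 57/100 + 1 = 14/5 = 2.8 bits/symbol.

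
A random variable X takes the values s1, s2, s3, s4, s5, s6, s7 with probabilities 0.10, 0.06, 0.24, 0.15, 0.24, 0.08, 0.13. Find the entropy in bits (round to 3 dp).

H = −Σ pᵢ log₂ pᵢ.
−0.10·log₂(0.10) = 0.3322
−0.06·log₂(0.06) = 0.2435
−0.24·log₂(0.24) = 0.4941
−0.15·log₂(0.15) = 0.4105
−0.24·log₂(0.24) = 0.4941
−0.08·log₂(0.08) = 0.2915
−0.13·log₂(0.13) = 0.3826
Sum ≈ 2.6487 → 2.649 bits.

2.649 bits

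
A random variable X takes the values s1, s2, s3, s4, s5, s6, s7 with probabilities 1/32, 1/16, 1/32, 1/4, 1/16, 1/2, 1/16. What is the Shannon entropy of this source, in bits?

2.0625 bits

Each probability is a power of 1/2, so log₂(1/p) is an integer.
H = Σ p·log₂(1/p) = 1/32·5 + 1/16·4 + 1/32·5 + 1/4·2 + 1/16·4 + 1/2·1 + 1/16·4 = 2.0625 bits.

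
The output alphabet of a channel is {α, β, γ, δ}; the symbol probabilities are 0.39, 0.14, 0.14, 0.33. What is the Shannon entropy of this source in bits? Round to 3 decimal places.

1.852 bits

H = −Σ pᵢ log₂ pᵢ.
−0.39·log₂(0.39) = 0.5298
−0.14·log₂(0.14) = 0.3971
−0.14·log₂(0.14) = 0.3971
−0.33·log₂(0.33) = 0.5278
Sum ≈ 1.8518 → 1.852 bits.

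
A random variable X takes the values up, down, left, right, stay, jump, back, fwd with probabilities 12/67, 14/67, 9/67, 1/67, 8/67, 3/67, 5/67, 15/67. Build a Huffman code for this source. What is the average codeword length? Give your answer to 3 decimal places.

2.761 bits/symbol

Repeatedly combine the two least-probable nodes; the expected code length is the sum of the merged weights.
merge 1/67 + 3/67 → 4/67
merge 4/67 + 5/67 → 9/67
merge 8/67 + 9/67 → 17/67
merge 9/67 + 12/67 → 21/67
merge 14/67 + 15/67 → 29/67
merge 17/67 + 21/67 → 38/67
merge 29/67 + 38/67 → 1
L = 4/67 + 9/67 + 17/67 + 21/67 + 29/67 + 38/67 + 1 = 185/67 ≈ 2.761 bits/symbol.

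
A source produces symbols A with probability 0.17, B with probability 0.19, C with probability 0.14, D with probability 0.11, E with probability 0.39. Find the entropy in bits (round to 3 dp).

2.167 bits

H = −Σ pᵢ log₂ pᵢ.
−0.17·log₂(0.17) = 0.4346
−0.19·log₂(0.19) = 0.4552
−0.14·log₂(0.14) = 0.3971
−0.11·log₂(0.11) = 0.3503
−0.39·log₂(0.39) = 0.5298
Sum ≈ 2.1670 → 2.167 bits.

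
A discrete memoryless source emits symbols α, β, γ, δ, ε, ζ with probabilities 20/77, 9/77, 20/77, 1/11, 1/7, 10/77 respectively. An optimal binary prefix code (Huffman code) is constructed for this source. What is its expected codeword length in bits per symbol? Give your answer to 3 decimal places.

Repeatedly combine the two least-probable nodes; the expected code length is the sum of the merged weights.
merge 1/11 + 9/77 → 16/77
merge 10/77 + 1/7 → 3/11
merge 16/77 + 20/77 → 36/77
merge 20/77 + 3/11 → 41/77
merge 36/77 + 41/77 → 1
L = 16/77 + 3/11 + 36/77 + 41/77 + 1 = 191/77 ≈ 2.481 bits/symbol.

2.481 bits/symbol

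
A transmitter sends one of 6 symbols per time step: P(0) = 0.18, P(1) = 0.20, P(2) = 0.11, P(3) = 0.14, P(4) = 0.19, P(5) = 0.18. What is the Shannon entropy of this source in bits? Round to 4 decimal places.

H = −Σ pᵢ log₂ pᵢ.
−0.18·log₂(0.18) = 0.4453
−0.20·log₂(0.20) = 0.4644
−0.11·log₂(0.11) = 0.3503
−0.14·log₂(0.14) = 0.3971
−0.19·log₂(0.19) = 0.4552
−0.18·log₂(0.18) = 0.4453
Sum ≈ 2.5576 → 2.5576 bits.

2.5576 bits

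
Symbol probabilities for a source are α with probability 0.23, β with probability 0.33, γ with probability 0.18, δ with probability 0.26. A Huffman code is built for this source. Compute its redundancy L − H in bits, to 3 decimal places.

0.034 bits

Entropy H = −Σ p log₂ p ≈ 1.9661 bits.
Huffman merges: 9/50+23/100→41/100; 13/50+33/100→59/100; 41/100+59/100→1. L = 2 ≈ 2.0000.
L − H = 2.0000 − 1.9661 = 0.034 bits.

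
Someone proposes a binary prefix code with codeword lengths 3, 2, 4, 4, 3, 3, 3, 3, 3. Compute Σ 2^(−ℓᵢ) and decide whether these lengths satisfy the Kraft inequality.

1.125; no

With common denominator 2^4 = 16: Σ 2^(−ℓᵢ) = 2/16 + 4/16 + 1/16 + 1/16 + 2/16 + 2/16 + 2/16 + 2/16 + 2/16 = 18/16 = 1.125.
Kraft's inequality requires Σ ≤ 1; here Σ = 1.125 > 1, so no such prefix code exists.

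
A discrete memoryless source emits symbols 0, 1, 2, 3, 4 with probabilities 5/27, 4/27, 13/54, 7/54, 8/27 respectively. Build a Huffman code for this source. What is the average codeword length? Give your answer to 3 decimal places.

2.278 bits/symbol

Repeatedly combine the two least-probable nodes; the expected code length is the sum of the merged weights.
merge 7/54 + 4/27 → 5/18
merge 5/27 + 13/54 → 23/54
merge 5/18 + 8/27 → 31/54
merge 23/54 + 31/54 → 1
L = 5/18 + 23/54 + 31/54 + 1 = 41/18 ≈ 2.278 bits/symbol.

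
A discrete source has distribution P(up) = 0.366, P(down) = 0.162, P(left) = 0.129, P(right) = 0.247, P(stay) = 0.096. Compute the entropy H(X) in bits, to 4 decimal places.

2.1601 bits

H = −Σ pᵢ log₂ pᵢ.
−0.366·log₂(0.366) = 0.5307
−0.162·log₂(0.162) = 0.4254
−0.129·log₂(0.129) = 0.3811
−0.247·log₂(0.247) = 0.4983
−0.096·log₂(0.096) = 0.3246
Sum ≈ 2.1601 → 2.1601 bits.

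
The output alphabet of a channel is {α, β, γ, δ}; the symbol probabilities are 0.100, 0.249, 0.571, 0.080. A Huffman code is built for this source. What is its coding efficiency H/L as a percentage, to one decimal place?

98.5%

Entropy H = −Σ p log₂ p ≈ 1.5848 bits.
Huffman merges: 2/25+1/10→9/50; 9/50+249/1000→429/1000; 429/1000+571/1000→1. L = 1609/1000 ≈ 1.6090.
Efficiency = H/L = 1.5848/1.6090 = 98.5%.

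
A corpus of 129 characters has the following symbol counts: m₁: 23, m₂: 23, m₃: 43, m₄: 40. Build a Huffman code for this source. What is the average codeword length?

2 bits/symbol

Probabilities are the counts divided by 129.
Repeatedly combine the two least-probable nodes; the expected code length is the sum of the merged weights.
merge 23/129 + 23/129 → 46/129
merge 40/129 + 1/3 → 83/129
merge 46/129 + 83/129 → 1
L = 46/129 + 83/129 + 1 = 2 bits/symbol.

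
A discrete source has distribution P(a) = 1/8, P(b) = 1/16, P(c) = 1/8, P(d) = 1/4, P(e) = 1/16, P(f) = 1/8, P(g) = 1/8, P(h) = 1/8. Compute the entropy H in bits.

Each probability is a power of 1/2, so log₂(1/p) is an integer.
H = Σ p·log₂(1/p) = 1/8·3 + 1/16·4 + 1/8·3 + 1/4·2 + 1/16·4 + 1/8·3 + 1/8·3 + 1/8·3 = 2.875 bits.

2.875 bits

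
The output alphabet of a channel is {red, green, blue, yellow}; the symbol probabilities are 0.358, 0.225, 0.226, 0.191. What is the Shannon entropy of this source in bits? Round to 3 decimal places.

1.956 bits

H = −Σ pᵢ log₂ pᵢ.
−0.358·log₂(0.358) = 0.5305
−0.225·log₂(0.225) = 0.4842
−0.226·log₂(0.226) = 0.4849
−0.191·log₂(0.191) = 0.4562
Sum ≈ 1.9558 → 1.956 bits.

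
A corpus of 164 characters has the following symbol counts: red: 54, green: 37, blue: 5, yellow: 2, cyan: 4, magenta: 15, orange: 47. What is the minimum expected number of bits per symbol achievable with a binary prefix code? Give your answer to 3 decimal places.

Probabilities are the counts divided by 164.
Repeatedly combine the two least-probable nodes; the expected code length is the sum of the merged weights.
merge 1/82 + 1/41 → 3/82
merge 5/164 + 3/82 → 11/164
merge 11/164 + 15/164 → 13/82
merge 13/82 + 37/164 → 63/164
merge 47/164 + 27/82 → 101/164
merge 63/164 + 101/164 → 1
L = 3/82 + 11/164 + 13/82 + 63/164 + 101/164 + 1 = 371/164 ≈ 2.262 bits/symbol.

2.262 bits/symbol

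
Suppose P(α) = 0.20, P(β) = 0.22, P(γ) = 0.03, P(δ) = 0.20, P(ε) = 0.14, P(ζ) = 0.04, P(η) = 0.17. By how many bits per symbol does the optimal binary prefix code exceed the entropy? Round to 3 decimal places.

0.071 bits

Entropy H = −Σ p log₂ p ≈ 2.5786 bits.
Huffman merges: 3/100+1/25→7/100; 7/100+7/50→21/100; 17/100+1/5→37/100; 1/5+21/100→41/100; 11/50+37/100→59/100; 41/100+59/100→1. L = 53/20 ≈ 2.6500.
L − H = 2.6500 − 2.5786 = 0.071 bits.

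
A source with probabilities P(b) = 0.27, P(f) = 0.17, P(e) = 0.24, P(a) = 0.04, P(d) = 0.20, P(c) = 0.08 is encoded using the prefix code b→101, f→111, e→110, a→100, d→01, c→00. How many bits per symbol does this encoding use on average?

2.72 bits/symbol

L̄ = Σ pᵢ·ℓᵢ = 0.27·3 + 0.17·3 + 0.24·3 + 0.04·3 + 0.20·2 + 0.08·2 = 2.72 bits/symbol.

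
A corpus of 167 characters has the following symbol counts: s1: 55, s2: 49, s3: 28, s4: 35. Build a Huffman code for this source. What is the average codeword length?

2 bits/symbol

Probabilities are the counts divided by 167.
Repeatedly combine the two least-probable nodes; the expected code length is the sum of the merged weights.
merge 28/167 + 35/167 → 63/167
merge 49/167 + 55/167 → 104/167
merge 63/167 + 104/167 → 1
L = 63/167 + 104/167 + 1 = 2 bits/symbol.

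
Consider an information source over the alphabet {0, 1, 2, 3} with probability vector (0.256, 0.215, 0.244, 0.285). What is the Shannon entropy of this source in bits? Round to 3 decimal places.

1.993 bits

H = −Σ pᵢ log₂ pᵢ.
−0.256·log₂(0.256) = 0.5032
−0.215·log₂(0.215) = 0.4768
−0.244·log₂(0.244) = 0.4966
−0.285·log₂(0.285) = 0.5161
Sum ≈ 1.9927 → 1.993 bits.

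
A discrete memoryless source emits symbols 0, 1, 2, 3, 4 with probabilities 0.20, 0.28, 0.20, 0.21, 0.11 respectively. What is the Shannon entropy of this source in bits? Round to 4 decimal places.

2.2661 bits

H = −Σ pᵢ log₂ pᵢ.
−0.20·log₂(0.20) = 0.4644
−0.28·log₂(0.28) = 0.5142
−0.20·log₂(0.20) = 0.4644
−0.21·log₂(0.21) = 0.4728
−0.11·log₂(0.11) = 0.3503
Sum ≈ 2.2661 → 2.2661 bits.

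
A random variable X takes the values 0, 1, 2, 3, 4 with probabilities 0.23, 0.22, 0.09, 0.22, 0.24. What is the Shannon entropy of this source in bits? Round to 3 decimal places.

H = −Σ pᵢ log₂ pᵢ.
−0.23·log₂(0.23) = 0.4877
−0.22·log₂(0.22) = 0.4806
−0.09·log₂(0.09) = 0.3127
−0.22·log₂(0.22) = 0.4806
−0.24·log₂(0.24) = 0.4941
Sum ≈ 2.2556 → 2.256 bits.

2.256 bits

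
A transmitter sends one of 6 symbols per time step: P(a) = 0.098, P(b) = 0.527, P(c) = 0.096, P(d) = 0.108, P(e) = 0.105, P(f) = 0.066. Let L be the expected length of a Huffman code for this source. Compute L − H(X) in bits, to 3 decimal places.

Entropy H = −Σ p log₂ p ≈ 2.0870 bits.
Huffman merges: 33/500+12/125→81/500; 49/500+21/200→203/1000; 27/250+81/500→27/100; 203/1000+27/100→473/1000; 473/1000+527/1000→1. L = 527/250 ≈ 2.1080.
L − H = 2.1080 − 2.0870 = 0.021 bits.

0.021 bits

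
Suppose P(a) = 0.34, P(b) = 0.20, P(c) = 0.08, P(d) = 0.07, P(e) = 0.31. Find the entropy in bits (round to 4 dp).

2.0774 bits

H = −Σ pᵢ log₂ pᵢ.
−0.34·log₂(0.34) = 0.5292
−0.20·log₂(0.20) = 0.4644
−0.08·log₂(0.08) = 0.2915
−0.07·log₂(0.07) = 0.2686
−0.31·log₂(0.31) = 0.5238
Sum ≈ 2.0774 → 2.0774 bits.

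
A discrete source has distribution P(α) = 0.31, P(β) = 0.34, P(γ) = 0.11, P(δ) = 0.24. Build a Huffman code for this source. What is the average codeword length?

2 bits/symbol

Repeatedly combine the two least-probable nodes; the expected code length is the sum of the merged weights.
merge 11/100 + 6/25 → 7/20
merge 31/100 + 17/50 → 13/20
merge 7/20 + 13/20 → 1
L = 7/20 + 13/20 + 1 = 2 bits/symbol.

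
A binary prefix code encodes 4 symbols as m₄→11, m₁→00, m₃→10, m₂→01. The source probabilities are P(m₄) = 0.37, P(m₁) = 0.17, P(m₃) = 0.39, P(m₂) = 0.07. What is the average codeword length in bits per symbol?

L̄ = Σ pᵢ·ℓᵢ = 0.37·2 + 0.17·2 + 0.39·2 + 0.07·2 = 2 bits/symbol.

2 bits/symbol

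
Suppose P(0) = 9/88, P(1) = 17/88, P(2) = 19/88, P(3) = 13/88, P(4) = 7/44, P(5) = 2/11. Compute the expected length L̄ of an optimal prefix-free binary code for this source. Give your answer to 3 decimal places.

2.591 bits/symbol

Repeatedly combine the two least-probable nodes; the expected code length is the sum of the merged weights.
merge 9/88 + 13/88 → 1/4
merge 7/44 + 2/11 → 15/44
merge 17/88 + 19/88 → 9/22
merge 1/4 + 15/44 → 13/22
merge 9/22 + 13/22 → 1
L = 1/4 + 15/44 + 9/22 + 13/22 + 1 = 57/22 ≈ 2.591 bits/symbol.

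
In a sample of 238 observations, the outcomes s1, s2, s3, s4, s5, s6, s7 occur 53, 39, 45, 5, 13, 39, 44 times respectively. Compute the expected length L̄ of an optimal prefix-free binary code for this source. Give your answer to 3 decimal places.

2.664 bits/symbol

Probabilities are the counts divided by 238.
Repeatedly combine the two least-probable nodes; the expected code length is the sum of the merged weights.
merge 5/238 + 13/238 → 9/119
merge 9/119 + 39/238 → 57/238
merge 39/238 + 22/119 → 83/238
merge 45/238 + 53/238 → 7/17
merge 57/238 + 83/238 → 10/17
merge 7/17 + 10/17 → 1
L = 9/119 + 57/238 + 83/238 + 7/17 + 10/17 + 1 = 317/119 ≈ 2.664 bits/symbol.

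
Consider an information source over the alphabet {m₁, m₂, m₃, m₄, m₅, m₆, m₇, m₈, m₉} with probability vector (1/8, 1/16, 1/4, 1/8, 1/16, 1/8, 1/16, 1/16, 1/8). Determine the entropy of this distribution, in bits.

Each probability is a power of 1/2, so log₂(1/p) is an integer.
H = Σ p·log₂(1/p) = 1/8·3 + 1/16·4 + 1/4·2 + 1/8·3 + 1/16·4 + 1/8·3 + 1/16·4 + 1/16·4 + 1/8·3 = 3 bits.

3 bits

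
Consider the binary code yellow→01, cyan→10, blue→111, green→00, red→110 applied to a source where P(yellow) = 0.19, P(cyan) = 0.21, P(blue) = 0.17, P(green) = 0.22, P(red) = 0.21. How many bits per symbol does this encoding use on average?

L̄ = Σ pᵢ·ℓᵢ = 0.19·2 + 0.21·2 + 0.17·3 + 0.22·2 + 0.21·3 = 2.38 bits/symbol.

2.38 bits/symbol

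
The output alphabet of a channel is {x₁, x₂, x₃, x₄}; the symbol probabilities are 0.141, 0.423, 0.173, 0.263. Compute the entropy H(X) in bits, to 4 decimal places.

1.8682 bits

H = −Σ pᵢ log₂ pᵢ.
−0.141·log₂(0.141) = 0.3985
−0.423·log₂(0.423) = 0.5251
−0.173·log₂(0.173) = 0.4379
−0.263·log₂(0.263) = 0.5068
Sum ≈ 1.8682 → 1.8682 bits.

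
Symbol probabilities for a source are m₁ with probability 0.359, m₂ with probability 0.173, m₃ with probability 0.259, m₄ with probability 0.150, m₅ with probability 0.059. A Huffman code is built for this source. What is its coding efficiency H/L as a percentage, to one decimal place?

96.2%

Entropy H = −Σ p log₂ p ≈ 2.1247 bits.
Huffman merges: 59/1000+3/20→209/1000; 173/1000+209/1000→191/500; 259/1000+359/1000→309/500; 191/500+309/500→1. L = 2209/1000 ≈ 2.2090.
Efficiency = H/L = 2.1247/2.2090 = 96.2%.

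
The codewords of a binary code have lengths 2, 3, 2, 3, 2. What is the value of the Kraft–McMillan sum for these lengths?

With common denominator 2^3 = 8: Σ 2^(−ℓᵢ) = 2/8 + 1/8 + 2/8 + 1/8 + 2/8 = 8/8 = 1.

1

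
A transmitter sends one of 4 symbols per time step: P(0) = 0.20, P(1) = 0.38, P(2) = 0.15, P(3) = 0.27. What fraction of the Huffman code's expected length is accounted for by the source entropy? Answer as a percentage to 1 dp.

97.2%

Entropy H = −Σ p log₂ p ≈ 1.9154 bits.
Huffman merges: 3/20+1/5→7/20; 27/100+7/20→31/50; 19/50+31/50→1. L = 197/100 ≈ 1.9700.
Efficiency = H/L = 1.9154/1.9700 = 97.2%.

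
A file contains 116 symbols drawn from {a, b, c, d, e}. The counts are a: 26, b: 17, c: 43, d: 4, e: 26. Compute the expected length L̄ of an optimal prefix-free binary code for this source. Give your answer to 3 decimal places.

Probabilities are the counts divided by 116.
Repeatedly combine the two least-probable nodes; the expected code length is the sum of the merged weights.
merge 1/29 + 17/116 → 21/116
merge 21/116 + 13/58 → 47/116
merge 13/58 + 43/116 → 69/116
merge 47/116 + 69/116 → 1
L = 21/116 + 47/116 + 69/116 + 1 = 253/116 ≈ 2.181 bits/symbol.

2.181 bits/symbol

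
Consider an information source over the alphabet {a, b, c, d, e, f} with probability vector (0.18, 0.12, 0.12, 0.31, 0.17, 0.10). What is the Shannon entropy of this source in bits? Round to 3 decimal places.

2.470 bits

H = −Σ pᵢ log₂ pᵢ.
−0.18·log₂(0.18) = 0.4453
−0.12·log₂(0.12) = 0.3671
−0.12·log₂(0.12) = 0.3671
−0.31·log₂(0.31) = 0.5238
−0.17·log₂(0.17) = 0.4346
−0.10·log₂(0.10) = 0.3322
Sum ≈ 2.4700 → 2.470 bits.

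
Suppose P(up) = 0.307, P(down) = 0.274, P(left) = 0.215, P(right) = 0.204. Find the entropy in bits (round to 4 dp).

1.9794 bits

H = −Σ pᵢ log₂ pᵢ.
−0.307·log₂(0.307) = 0.5230
−0.274·log₂(0.274) = 0.5118
−0.215·log₂(0.215) = 0.4768
−0.204·log₂(0.204) = 0.4678
Sum ≈ 1.9794 → 1.9794 bits.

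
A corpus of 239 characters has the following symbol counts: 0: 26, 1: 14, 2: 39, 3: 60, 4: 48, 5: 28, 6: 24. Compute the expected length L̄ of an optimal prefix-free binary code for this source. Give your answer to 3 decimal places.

2.707 bits/symbol

Probabilities are the counts divided by 239.
Repeatedly combine the two least-probable nodes; the expected code length is the sum of the merged weights.
merge 14/239 + 24/239 → 38/239
merge 26/239 + 28/239 → 54/239
merge 38/239 + 39/239 → 77/239
merge 48/239 + 54/239 → 102/239
merge 60/239 + 77/239 → 137/239
merge 102/239 + 137/239 → 1
L = 38/239 + 54/239 + 77/239 + 102/239 + 137/239 + 1 = 647/239 ≈ 2.707 bits/symbol.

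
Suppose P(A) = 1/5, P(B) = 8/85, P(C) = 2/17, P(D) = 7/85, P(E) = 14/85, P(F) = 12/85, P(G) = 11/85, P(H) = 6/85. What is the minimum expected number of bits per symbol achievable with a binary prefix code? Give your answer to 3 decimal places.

Repeatedly combine the two least-probable nodes; the expected code length is the sum of the merged weights.
merge 6/85 + 7/85 → 13/85
merge 8/85 + 2/17 → 18/85
merge 11/85 + 12/85 → 23/85
merge 13/85 + 14/85 → 27/85
merge 1/5 + 18/85 → 7/17
merge 23/85 + 27/85 → 10/17
merge 7/17 + 10/17 → 1
L = 13/85 + 18/85 + 23/85 + 27/85 + 7/17 + 10/17 + 1 = 251/85 ≈ 2.953 bits/symbol.

2.953 bits/symbol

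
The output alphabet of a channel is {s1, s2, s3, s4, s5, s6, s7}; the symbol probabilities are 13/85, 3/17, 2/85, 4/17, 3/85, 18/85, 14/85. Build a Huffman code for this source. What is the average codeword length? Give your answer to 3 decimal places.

2.612 bits/symbol

Repeatedly combine the two least-probable nodes; the expected code length is the sum of the merged weights.
merge 2/85 + 3/85 → 1/17
merge 1/17 + 13/85 → 18/85
merge 14/85 + 3/17 → 29/85
merge 18/85 + 18/85 → 36/85
merge 4/17 + 29/85 → 49/85
merge 36/85 + 49/85 → 1
L = 1/17 + 18/85 + 29/85 + 36/85 + 49/85 + 1 = 222/85 ≈ 2.612 bits/symbol.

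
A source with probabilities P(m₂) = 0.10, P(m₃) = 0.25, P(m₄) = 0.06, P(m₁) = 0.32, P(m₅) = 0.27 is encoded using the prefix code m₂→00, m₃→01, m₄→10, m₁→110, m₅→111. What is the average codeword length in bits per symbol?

L̄ = Σ pᵢ·ℓᵢ = 0.10·2 + 0.25·2 + 0.06·2 + 0.32·3 + 0.27·3 = 2.59 bits/symbol.

2.59 bits/symbol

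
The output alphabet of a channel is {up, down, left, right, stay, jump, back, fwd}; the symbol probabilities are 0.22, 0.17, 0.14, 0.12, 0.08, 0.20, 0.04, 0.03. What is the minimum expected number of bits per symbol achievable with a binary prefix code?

2.8 bits/symbol

Repeatedly combine the two least-probable nodes; the expected code length is the sum of the merged weights.
merge 3/100 + 1/25 → 7/100
merge 7/100 + 2/25 → 3/20
merge 3/25 + 7/50 → 13/50
merge 3/20 + 17/100 → 8/25
merge 1/5 + 11/50 → 21/50
merge 13/50 + 8/25 → 29/50
merge 21/50 + 29/50 → 1
L = 7/100 + 3/20 + 13/50 + 8/25 + 21/50 + 29/50 + 1 = 14/5 = 2.8 bits/symbol.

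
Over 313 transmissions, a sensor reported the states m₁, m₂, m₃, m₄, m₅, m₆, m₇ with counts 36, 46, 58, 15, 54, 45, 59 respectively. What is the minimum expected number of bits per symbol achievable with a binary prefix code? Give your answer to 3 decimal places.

2.789 bits/symbol

Probabilities are the counts divided by 313.
Repeatedly combine the two least-probable nodes; the expected code length is the sum of the merged weights.
merge 15/313 + 36/313 → 51/313
merge 45/313 + 46/313 → 91/313
merge 51/313 + 54/313 → 105/313
merge 58/313 + 59/313 → 117/313
merge 91/313 + 105/313 → 196/313
merge 117/313 + 196/313 → 1
L = 51/313 + 91/313 + 105/313 + 117/313 + 196/313 + 1 = 873/313 ≈ 2.789 bits/symbol.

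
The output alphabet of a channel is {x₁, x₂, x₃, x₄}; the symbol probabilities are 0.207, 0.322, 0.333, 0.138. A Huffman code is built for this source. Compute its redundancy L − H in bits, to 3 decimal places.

0.081 bits

Entropy H = −Σ p log₂ p ≈ 1.9194 bits.
Huffman merges: 69/500+207/1000→69/200; 161/500+333/1000→131/200; 69/200+131/200→1. L = 2 ≈ 2.0000.
L − H = 2.0000 − 1.9194 = 0.081 bits.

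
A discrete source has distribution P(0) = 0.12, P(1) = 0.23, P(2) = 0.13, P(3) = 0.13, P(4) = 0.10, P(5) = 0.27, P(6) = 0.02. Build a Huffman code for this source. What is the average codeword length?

2.62 bits/symbol

Repeatedly combine the two least-probable nodes; the expected code length is the sum of the merged weights.
merge 1/50 + 1/10 → 3/25
merge 3/25 + 3/25 → 6/25
merge 13/100 + 13/100 → 13/50
merge 23/100 + 6/25 → 47/100
merge 13/50 + 27/100 → 53/100
merge 47/100 + 53/100 → 1
L = 3/25 + 6/25 + 13/50 + 47/100 + 53/100 + 1 = 131/50 = 2.62 bits/symbol.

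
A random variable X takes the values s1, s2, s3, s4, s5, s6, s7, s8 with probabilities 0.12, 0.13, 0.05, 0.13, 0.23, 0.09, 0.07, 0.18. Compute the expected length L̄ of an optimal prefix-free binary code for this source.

2.89 bits/symbol

Repeatedly combine the two least-probable nodes; the expected code length is the sum of the merged weights.
merge 1/20 + 7/100 → 3/25
merge 9/100 + 3/25 → 21/100
merge 3/25 + 13/100 → 1/4
merge 13/100 + 9/50 → 31/100
merge 21/100 + 23/100 → 11/25
merge 1/4 + 31/100 → 14/25
merge 11/25 + 14/25 → 1
L = 3/25 + 21/100 + 1/4 + 31/100 + 11/25 + 14/25 + 1 = 289/100 = 2.89 bits/symbol.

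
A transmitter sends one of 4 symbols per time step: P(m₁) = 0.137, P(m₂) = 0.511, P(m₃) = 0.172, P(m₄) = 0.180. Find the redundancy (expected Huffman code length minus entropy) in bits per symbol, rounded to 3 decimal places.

0.028 bits

Entropy H = −Σ p log₂ p ≈ 1.7699 bits.
Huffman merges: 137/1000+43/250→309/1000; 9/50+309/1000→489/1000; 489/1000+511/1000→1. L = 899/500 ≈ 1.7980.
L − H = 1.7980 − 1.7699 = 0.028 bits.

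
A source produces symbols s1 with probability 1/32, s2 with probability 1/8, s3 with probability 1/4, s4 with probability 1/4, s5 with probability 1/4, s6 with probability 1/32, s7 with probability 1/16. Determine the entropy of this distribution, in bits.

Each probability is a power of 1/2, so log₂(1/p) is an integer.
H = Σ p·log₂(1/p) = 1/32·5 + 1/8·3 + 1/4·2 + 1/4·2 + 1/4·2 + 1/32·5 + 1/16·4 = 2.4375 bits.

2.4375 bits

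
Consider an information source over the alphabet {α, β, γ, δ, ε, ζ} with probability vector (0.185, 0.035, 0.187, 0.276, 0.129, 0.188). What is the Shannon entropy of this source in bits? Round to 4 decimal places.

2.4190 bits

H = −Σ pᵢ log₂ pᵢ.
−0.185·log₂(0.185) = 0.4504
−0.035·log₂(0.035) = 0.1693
−0.187·log₂(0.187) = 0.4523
−0.276·log₂(0.276) = 0.5126
−0.129·log₂(0.129) = 0.3811
−0.188·log₂(0.188) = 0.4533
Sum ≈ 2.4190 → 2.4190 bits.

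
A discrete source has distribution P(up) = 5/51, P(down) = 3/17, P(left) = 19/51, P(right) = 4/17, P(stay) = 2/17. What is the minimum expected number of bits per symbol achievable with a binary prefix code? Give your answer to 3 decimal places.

2.216 bits/symbol

Repeatedly combine the two least-probable nodes; the expected code length is the sum of the merged weights.
merge 5/51 + 2/17 → 11/51
merge 3/17 + 11/51 → 20/51
merge 4/17 + 19/51 → 31/51
merge 20/51 + 31/51 → 1
L = 11/51 + 20/51 + 31/51 + 1 = 113/51 ≈ 2.216 bits/symbol.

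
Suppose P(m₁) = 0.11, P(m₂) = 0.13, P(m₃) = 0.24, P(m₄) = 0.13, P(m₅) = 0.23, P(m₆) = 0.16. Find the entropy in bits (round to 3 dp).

2.520 bits

H = −Σ pᵢ log₂ pᵢ.
−0.11·log₂(0.11) = 0.3503
−0.13·log₂(0.13) = 0.3826
−0.24·log₂(0.24) = 0.4941
−0.13·log₂(0.13) = 0.3826
−0.23·log₂(0.23) = 0.4877
−0.16·log₂(0.16) = 0.4230
Sum ≈ 2.5204 → 2.520 bits.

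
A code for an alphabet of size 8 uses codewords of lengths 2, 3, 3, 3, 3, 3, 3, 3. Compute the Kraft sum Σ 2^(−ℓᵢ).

With common denominator 2^3 = 8: Σ 2^(−ℓᵢ) = 2/8 + 1/8 + 1/8 + 1/8 + 1/8 + 1/8 + 1/8 + 1/8 = 9/8 = 1.125.

1.125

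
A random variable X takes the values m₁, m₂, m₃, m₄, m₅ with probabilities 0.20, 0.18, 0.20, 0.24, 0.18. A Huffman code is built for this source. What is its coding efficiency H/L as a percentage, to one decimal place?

98.0%

Entropy H = −Σ p log₂ p ≈ 2.3135 bits.
Huffman merges: 9/50+9/50→9/25; 1/5+1/5→2/5; 6/25+9/25→3/5; 2/5+3/5→1. L = 59/25 ≈ 2.3600.
Efficiency = H/L = 2.3135/2.3600 = 98.0%.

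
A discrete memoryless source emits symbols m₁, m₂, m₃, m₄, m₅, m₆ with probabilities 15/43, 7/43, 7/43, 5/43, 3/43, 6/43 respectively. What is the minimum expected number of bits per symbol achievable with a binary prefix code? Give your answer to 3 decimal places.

Repeatedly combine the two least-probable nodes; the expected code length is the sum of the merged weights.
merge 3/43 + 5/43 → 8/43
merge 6/43 + 7/43 → 13/43
merge 7/43 + 8/43 → 15/43
merge 13/43 + 15/43 → 28/43
merge 15/43 + 28/43 → 1
L = 8/43 + 13/43 + 15/43 + 28/43 + 1 = 107/43 ≈ 2.488 bits/symbol.

2.488 bits/symbol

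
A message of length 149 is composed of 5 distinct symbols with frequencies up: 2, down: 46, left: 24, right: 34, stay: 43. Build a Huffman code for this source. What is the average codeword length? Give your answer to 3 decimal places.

Probabilities are the counts divided by 149.
Repeatedly combine the two least-probable nodes; the expected code length is the sum of the merged weights.
merge 2/149 + 24/149 → 26/149
merge 26/149 + 34/149 → 60/149
merge 43/149 + 46/149 → 89/149
merge 60/149 + 89/149 → 1
L = 26/149 + 60/149 + 89/149 + 1 = 324/149 ≈ 2.174 bits/symbol.

2.174 bits/symbol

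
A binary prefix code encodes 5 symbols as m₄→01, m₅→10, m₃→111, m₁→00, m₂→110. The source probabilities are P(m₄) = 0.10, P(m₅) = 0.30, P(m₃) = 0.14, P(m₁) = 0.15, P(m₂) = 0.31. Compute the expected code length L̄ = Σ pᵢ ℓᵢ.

L̄ = Σ pᵢ·ℓᵢ = 0.10·2 + 0.30·2 + 0.14·3 + 0.15·2 + 0.31·3 = 2.45 bits/symbol.

2.45 bits/symbol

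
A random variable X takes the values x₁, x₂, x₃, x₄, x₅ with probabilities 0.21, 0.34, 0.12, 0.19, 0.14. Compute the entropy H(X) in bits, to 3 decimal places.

H = −Σ pᵢ log₂ pᵢ.
−0.21·log₂(0.21) = 0.4728
−0.34·log₂(0.34) = 0.5292
−0.12·log₂(0.12) = 0.3671
−0.19·log₂(0.19) = 0.4552
−0.14·log₂(0.14) = 0.3971
Sum ≈ 2.2214 → 2.221 bits.

2.221 bits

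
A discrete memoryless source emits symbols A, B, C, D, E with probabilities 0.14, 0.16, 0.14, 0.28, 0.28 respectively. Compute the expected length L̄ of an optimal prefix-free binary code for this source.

Repeatedly combine the two least-probable nodes; the expected code length is the sum of the merged weights.
merge 7/50 + 7/50 → 7/25
merge 4/25 + 7/25 → 11/25
merge 7/25 + 7/25 → 14/25
merge 11/25 + 14/25 → 1
L = 7/25 + 11/25 + 14/25 + 1 = 57/25 = 2.28 bits/symbol.

2.28 bits/symbol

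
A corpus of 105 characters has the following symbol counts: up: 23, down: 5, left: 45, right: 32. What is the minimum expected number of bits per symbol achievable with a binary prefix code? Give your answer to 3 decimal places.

Probabilities are the counts divided by 105.
Repeatedly combine the two least-probable nodes; the expected code length is the sum of the merged weights.
merge 1/21 + 23/105 → 4/15
merge 4/15 + 32/105 → 4/7
merge 3/7 + 4/7 → 1
L = 4/15 + 4/7 + 1 = 193/105 ≈ 1.838 bits/symbol.

1.838 bits/symbol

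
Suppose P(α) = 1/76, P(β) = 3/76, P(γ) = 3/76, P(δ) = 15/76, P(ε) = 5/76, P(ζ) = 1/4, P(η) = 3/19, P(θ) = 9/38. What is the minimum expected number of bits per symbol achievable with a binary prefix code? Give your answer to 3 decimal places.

Repeatedly combine the two least-probable nodes; the expected code length is the sum of the merged weights.
merge 1/76 + 3/76 → 1/19
merge 3/76 + 1/19 → 7/76
merge 5/76 + 7/76 → 3/19
merge 3/19 + 3/19 → 6/19
merge 15/76 + 9/38 → 33/76
merge 1/4 + 6/19 → 43/76
merge 33/76 + 43/76 → 1
L = 1/19 + 7/76 + 3/19 + 6/19 + 33/76 + 43/76 + 1 = 199/76 ≈ 2.618 bits/symbol.

2.618 bits/symbol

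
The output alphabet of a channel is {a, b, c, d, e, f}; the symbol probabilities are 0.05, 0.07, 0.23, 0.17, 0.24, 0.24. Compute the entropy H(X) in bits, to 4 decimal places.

H = −Σ pᵢ log₂ pᵢ.
−0.05·log₂(0.05) = 0.2161
−0.07·log₂(0.07) = 0.2686
−0.23·log₂(0.23) = 0.4877
−0.17·log₂(0.17) = 0.4346
−0.24·log₂(0.24) = 0.4941
−0.24·log₂(0.24) = 0.4941
Sum ≈ 2.3952 → 2.3952 bits.

2.3952 bits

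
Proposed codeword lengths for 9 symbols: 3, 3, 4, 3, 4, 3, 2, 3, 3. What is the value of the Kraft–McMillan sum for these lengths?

1.125

With common denominator 2^4 = 16: Σ 2^(−ℓᵢ) = 2/16 + 2/16 + 1/16 + 2/16 + 1/16 + 2/16 + 4/16 + 2/16 + 2/16 = 18/16 = 1.125.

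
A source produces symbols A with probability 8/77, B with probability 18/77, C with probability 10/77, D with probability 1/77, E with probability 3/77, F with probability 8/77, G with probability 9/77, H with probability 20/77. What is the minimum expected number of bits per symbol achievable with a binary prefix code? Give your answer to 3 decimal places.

2.714 bits/symbol

Repeatedly combine the two least-probable nodes; the expected code length is the sum of the merged weights.
merge 1/77 + 3/77 → 4/77
merge 4/77 + 8/77 → 12/77
merge 8/77 + 9/77 → 17/77
merge 10/77 + 12/77 → 2/7
merge 17/77 + 18/77 → 5/11
merge 20/77 + 2/7 → 6/11
merge 5/11 + 6/11 → 1
L = 4/77 + 12/77 + 17/77 + 2/7 + 5/11 + 6/11 + 1 = 19/7 ≈ 2.714 bits/symbol.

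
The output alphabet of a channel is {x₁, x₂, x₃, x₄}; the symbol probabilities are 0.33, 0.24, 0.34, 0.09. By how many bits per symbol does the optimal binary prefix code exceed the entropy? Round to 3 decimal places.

Entropy H = −Σ p log₂ p ≈ 1.8638 bits.
Huffman merges: 9/100+6/25→33/100; 33/100+33/100→33/50; 17/50+33/50→1. L = 199/100 ≈ 1.9900.
L − H = 1.9900 − 1.8638 = 0.126 bits.

0.126 bits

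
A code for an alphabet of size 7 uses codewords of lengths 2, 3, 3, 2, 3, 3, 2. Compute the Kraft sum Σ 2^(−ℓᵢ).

With common denominator 2^3 = 8: Σ 2^(−ℓᵢ) = 2/8 + 1/8 + 1/8 + 2/8 + 1/8 + 1/8 + 2/8 = 10/8 = 1.25.

1.25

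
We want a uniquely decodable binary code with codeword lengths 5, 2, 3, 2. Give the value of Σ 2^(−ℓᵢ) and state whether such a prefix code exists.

0.65625; yes

With common denominator 2^5 = 32: Σ 2^(−ℓᵢ) = 1/32 + 8/32 + 4/32 + 8/32 = 21/32 = 0.65625.
Kraft's inequality requires Σ ≤ 1; here Σ = 0.65625 ≤ 1, so such a prefix code exists.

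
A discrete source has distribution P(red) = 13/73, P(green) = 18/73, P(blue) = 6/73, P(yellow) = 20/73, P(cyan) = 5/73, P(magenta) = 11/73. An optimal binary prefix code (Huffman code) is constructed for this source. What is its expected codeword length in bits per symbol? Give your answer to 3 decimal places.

Repeatedly combine the two least-probable nodes; the expected code length is the sum of the merged weights.
merge 5/73 + 6/73 → 11/73
merge 11/73 + 11/73 → 22/73
merge 13/73 + 18/73 → 31/73
merge 20/73 + 22/73 → 42/73
merge 31/73 + 42/73 → 1
L = 11/73 + 22/73 + 31/73 + 42/73 + 1 = 179/73 ≈ 2.452 bits/symbol.

2.452 bits/symbol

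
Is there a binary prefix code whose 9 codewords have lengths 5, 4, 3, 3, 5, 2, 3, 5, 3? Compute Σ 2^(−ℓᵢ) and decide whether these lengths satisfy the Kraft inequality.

0.90625; yes

With common denominator 2^5 = 32: Σ 2^(−ℓᵢ) = 1/32 + 2/32 + 4/32 + 4/32 + 1/32 + 8/32 + 4/32 + 1/32 + 4/32 = 29/32 = 0.90625.
Kraft's inequality requires Σ ≤ 1; here Σ = 0.90625 ≤ 1, so such a prefix code exists.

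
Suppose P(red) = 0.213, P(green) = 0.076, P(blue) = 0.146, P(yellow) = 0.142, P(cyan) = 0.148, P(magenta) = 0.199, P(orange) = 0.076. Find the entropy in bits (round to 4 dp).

2.7169 bits

H = −Σ pᵢ log₂ pᵢ.
−0.213·log₂(0.213) = 0.4752
−0.076·log₂(0.076) = 0.2826
−0.146·log₂(0.146) = 0.4053
−0.142·log₂(0.142) = 0.3999
−0.148·log₂(0.148) = 0.4079
−0.199·log₂(0.199) = 0.4635
−0.076·log₂(0.076) = 0.2826
Sum ≈ 2.7169 → 2.7169 bits.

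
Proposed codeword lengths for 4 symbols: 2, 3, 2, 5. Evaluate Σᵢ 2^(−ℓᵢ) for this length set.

With common denominator 2^5 = 32: Σ 2^(−ℓᵢ) = 8/32 + 4/32 + 8/32 + 1/32 = 21/32 = 0.65625.

0.65625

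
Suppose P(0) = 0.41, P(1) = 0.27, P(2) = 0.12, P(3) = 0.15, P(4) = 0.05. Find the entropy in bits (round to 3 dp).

H = −Σ pᵢ log₂ pᵢ.
−0.41·log₂(0.41) = 0.5274
−0.27·log₂(0.27) = 0.5100
−0.12·log₂(0.12) = 0.3671
−0.15·log₂(0.15) = 0.4105
−0.05·log₂(0.05) = 0.2161
Sum ≈ 2.0311 → 2.031 bits.

2.031 bits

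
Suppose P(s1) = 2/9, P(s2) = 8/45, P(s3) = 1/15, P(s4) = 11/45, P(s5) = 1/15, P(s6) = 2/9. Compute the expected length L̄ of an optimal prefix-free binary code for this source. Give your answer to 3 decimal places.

2.444 bits/symbol

Repeatedly combine the two least-probable nodes; the expected code length is the sum of the merged weights.
merge 1/15 + 1/15 → 2/15
merge 2/15 + 8/45 → 14/45
merge 2/9 + 2/9 → 4/9
merge 11/45 + 14/45 → 5/9
merge 4/9 + 5/9 → 1
L = 2/15 + 14/45 + 4/9 + 5/9 + 1 = 22/9 ≈ 2.444 bits/symbol.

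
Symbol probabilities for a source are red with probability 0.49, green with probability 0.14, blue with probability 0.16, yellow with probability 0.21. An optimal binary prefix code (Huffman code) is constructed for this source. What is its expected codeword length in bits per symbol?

Repeatedly combine the two least-probable nodes; the expected code length is the sum of the merged weights.
merge 7/50 + 4/25 → 3/10
merge 21/100 + 3/10 → 51/100
merge 49/100 + 51/100 → 1
L = 3/10 + 51/100 + 1 = 181/100 = 1.81 bits/symbol.

1.81 bits/symbol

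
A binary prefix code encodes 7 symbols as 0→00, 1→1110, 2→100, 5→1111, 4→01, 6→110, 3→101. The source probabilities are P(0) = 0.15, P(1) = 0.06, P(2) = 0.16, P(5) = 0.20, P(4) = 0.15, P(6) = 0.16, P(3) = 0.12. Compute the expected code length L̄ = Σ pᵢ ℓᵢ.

L̄ = Σ pᵢ·ℓᵢ = 0.15·2 + 0.06·4 + 0.16·3 + 0.20·4 + 0.15·2 + 0.16·3 + 0.12·3 = 2.96 bits/symbol.

2.96 bits/symbol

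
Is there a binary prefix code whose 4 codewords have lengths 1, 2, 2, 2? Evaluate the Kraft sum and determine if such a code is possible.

1.25; no

With common denominator 2^2 = 4: Σ 2^(−ℓᵢ) = 2/4 + 1/4 + 1/4 + 1/4 = 5/4 = 1.25.
Kraft's inequality requires Σ ≤ 1; here Σ = 1.25 > 1, so no such prefix code exists.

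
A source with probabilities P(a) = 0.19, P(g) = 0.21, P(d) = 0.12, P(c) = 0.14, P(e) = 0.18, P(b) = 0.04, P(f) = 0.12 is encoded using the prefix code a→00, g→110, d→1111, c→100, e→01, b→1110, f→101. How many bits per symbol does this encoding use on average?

L̄ = Σ pᵢ·ℓᵢ = 0.19·2 + 0.21·3 + 0.12·4 + 0.14·3 + 0.18·2 + 0.04·4 + 0.12·3 = 2.79 bits/symbol.

2.79 bits/symbol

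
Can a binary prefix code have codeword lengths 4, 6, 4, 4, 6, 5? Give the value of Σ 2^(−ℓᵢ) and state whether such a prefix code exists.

With common denominator 2^6 = 64: Σ 2^(−ℓᵢ) = 4/64 + 1/64 + 4/64 + 4/64 + 1/64 + 2/64 = 16/64 = 0.25.
Kraft's inequality requires Σ ≤ 1; here Σ = 0.25 ≤ 1, so such a prefix code exists.

0.25; yes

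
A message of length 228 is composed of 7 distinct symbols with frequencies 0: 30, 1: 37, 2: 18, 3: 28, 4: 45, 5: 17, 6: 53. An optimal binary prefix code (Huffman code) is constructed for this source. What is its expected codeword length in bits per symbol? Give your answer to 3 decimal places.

2.724 bits/symbol

Probabilities are the counts divided by 228.
Repeatedly combine the two least-probable nodes; the expected code length is the sum of the merged weights.
merge 17/228 + 3/38 → 35/228
merge 7/57 + 5/38 → 29/114
merge 35/228 + 37/228 → 6/19
merge 15/76 + 53/228 → 49/114
merge 29/114 + 6/19 → 65/114
merge 49/114 + 65/114 → 1
L = 35/228 + 29/114 + 6/19 + 49/114 + 65/114 + 1 = 207/76 ≈ 2.724 bits/symbol.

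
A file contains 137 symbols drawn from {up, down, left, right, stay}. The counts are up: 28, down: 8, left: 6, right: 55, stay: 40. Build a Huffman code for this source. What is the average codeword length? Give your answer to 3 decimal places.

Probabilities are the counts divided by 137.
Repeatedly combine the two least-probable nodes; the expected code length is the sum of the merged weights.
merge 6/137 + 8/137 → 14/137
merge 14/137 + 28/137 → 42/137
merge 40/137 + 42/137 → 82/137
merge 55/137 + 82/137 → 1
L = 14/137 + 42/137 + 82/137 + 1 = 275/137 ≈ 2.007 bits/symbol.

2.007 bits/symbol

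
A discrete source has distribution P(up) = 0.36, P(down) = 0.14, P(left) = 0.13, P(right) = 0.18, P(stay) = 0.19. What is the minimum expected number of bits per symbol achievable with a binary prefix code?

2.27 bits/symbol

Repeatedly combine the two least-probable nodes; the expected code length is the sum of the merged weights.
merge 13/100 + 7/50 → 27/100
merge 9/50 + 19/100 → 37/100
merge 27/100 + 9/25 → 63/100
merge 37/100 + 63/100 → 1
L = 27/100 + 37/100 + 63/100 + 1 = 227/100 = 2.27 bits/symbol.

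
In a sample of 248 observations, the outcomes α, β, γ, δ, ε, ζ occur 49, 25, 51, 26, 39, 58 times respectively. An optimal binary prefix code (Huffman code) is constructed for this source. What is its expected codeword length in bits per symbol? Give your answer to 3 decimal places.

2.560 bits/symbol

Probabilities are the counts divided by 248.
Repeatedly combine the two least-probable nodes; the expected code length is the sum of the merged weights.
merge 25/248 + 13/124 → 51/248
merge 39/248 + 49/248 → 11/31
merge 51/248 + 51/248 → 51/124
merge 29/124 + 11/31 → 73/124
merge 51/124 + 73/124 → 1
L = 51/248 + 11/31 + 51/124 + 73/124 + 1 = 635/248 ≈ 2.560 bits/symbol.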